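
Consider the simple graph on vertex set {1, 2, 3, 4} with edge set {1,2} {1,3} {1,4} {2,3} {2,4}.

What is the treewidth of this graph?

A width-2 tree decomposition is:
Bags: B1 = {1, 2, 3}  B2 = {1, 2, 4}
Tree: B1–B2
The largest bag has 3 vertices, giving width 2; this decomposition certifies tw(G) ≤ 2. Conversely, {1, 2, 3} is a clique of size 3, and the vertices of any clique must share a bag in every tree decomposition; so some bag has ≥ 3 vertices and tw(G) ≥ 2. Hence tw(G) = 2 exactly.

2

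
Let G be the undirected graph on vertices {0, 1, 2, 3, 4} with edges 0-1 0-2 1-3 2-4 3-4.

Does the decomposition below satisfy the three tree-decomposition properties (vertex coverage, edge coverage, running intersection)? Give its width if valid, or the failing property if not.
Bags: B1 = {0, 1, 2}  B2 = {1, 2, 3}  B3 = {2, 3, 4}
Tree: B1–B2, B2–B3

Vertex coverage: the bags together contain {0, 1, 2, 3, 4}, the full vertex set. Edge coverage: each edge of G has both endpoints in at least one bag. Running intersection: for every vertex, the bags containing it form a connected subtree. All three properties hold, so this is a valid tree decomposition of width max|bag| − 1 = 2, and hence tw(G) ≤ 2.

Yes; width 2.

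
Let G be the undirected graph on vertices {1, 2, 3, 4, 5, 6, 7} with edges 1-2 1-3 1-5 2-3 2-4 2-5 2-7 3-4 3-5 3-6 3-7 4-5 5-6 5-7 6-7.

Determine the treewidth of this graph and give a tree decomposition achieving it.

The largest bag has 4 vertices, giving width 3; this decomposition certifies tw(G) ≤ 3. On the other hand G contains the 4-clique {1, 2, 3, 5}. A clique must lie in a single bag of any decomposition, so no decomposition can have width below 3. Therefore the treewidth is 3.

Treewidth 3.
One optimal decomposition is:
Bags: B1 = {2, 3, 5, 7}  B2 = {1, 2, 3, 5}  B3 = {2, 3, 4, 5}  B4 = {3, 5, 6, 7}
Tree: B1–B2, B2–B3, B1–B4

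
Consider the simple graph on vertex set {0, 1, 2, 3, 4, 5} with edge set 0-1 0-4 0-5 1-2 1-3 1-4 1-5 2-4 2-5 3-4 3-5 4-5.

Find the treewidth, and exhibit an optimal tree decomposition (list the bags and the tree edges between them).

Treewidth 3.
One optimal decomposition is:
Bags: B1 = {0, 1, 4, 5}  B2 = {1, 2, 4, 5}  B3 = {1, 3, 4, 5}
Tree: B1–B2, B2–B3

Every bag has size at most 4, so the width is 4 − 1 = 3 and tw(G) ≤ 3. Conversely, {0, 1, 4, 5} is a clique of size 4, and the vertices of any clique must share a bag in every tree decomposition; so some bag has ≥ 4 vertices and tw(G) ≥ 3. The upper and lower bounds meet at 3, so that is the treewidth.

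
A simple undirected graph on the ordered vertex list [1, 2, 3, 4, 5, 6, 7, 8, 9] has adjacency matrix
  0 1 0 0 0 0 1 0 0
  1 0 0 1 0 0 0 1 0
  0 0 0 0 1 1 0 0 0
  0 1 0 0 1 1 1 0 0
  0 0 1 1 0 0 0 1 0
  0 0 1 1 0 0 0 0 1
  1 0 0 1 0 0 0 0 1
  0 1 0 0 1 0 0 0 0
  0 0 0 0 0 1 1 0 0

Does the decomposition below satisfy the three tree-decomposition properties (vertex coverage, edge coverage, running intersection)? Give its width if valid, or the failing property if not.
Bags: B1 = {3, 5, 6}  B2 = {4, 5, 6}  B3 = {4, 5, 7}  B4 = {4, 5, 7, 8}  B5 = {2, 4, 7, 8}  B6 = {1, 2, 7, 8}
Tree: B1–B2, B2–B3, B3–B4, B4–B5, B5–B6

No — vertex 9 appears in no bag.

A tree decomposition must satisfy three properties: every vertex lies in some bag; for every edge, both endpoints lie together in some bag; and for every vertex, the bags containing it form a connected subtree. Here vertex 9 appears in no bag, so the decomposition is invalid.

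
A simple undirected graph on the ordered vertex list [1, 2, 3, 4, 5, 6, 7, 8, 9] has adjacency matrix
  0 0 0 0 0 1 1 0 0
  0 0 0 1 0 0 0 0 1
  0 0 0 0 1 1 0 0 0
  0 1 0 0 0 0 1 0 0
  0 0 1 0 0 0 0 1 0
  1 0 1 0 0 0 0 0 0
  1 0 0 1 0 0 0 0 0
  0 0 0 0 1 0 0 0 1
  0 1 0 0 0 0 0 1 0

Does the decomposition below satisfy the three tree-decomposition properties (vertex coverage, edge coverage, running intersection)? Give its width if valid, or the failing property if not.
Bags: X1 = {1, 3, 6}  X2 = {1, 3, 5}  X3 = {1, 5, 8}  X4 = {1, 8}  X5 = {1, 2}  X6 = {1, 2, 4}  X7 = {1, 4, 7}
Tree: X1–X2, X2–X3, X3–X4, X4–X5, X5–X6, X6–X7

A tree decomposition must satisfy three properties: every vertex lies in some bag; for every edge, both endpoints lie together in some bag; and for every vertex, the bags containing it form a connected subtree. Here vertex 9 appears in no bag, so the decomposition is invalid.

No — vertex 9 appears in no bag.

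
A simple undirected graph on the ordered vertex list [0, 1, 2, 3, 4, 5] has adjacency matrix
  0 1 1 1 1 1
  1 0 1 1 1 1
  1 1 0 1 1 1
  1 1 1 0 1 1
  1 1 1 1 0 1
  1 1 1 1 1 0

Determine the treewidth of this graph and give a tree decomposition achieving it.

Treewidth 5.
One such decomposition:
Bags: B1 = {0, 1, 2, 3, 4, 5}
Tree: (single bag)

With just one bag of size 6, the width is 6 − 1 = 5, so tw(G) ≤ 5. On the other hand G contains the 6-clique {0, 1, 2, 3, 4, 5}. A clique must lie in a single bag of any decomposition, so no decomposition can have width below 5. The upper and lower bounds meet at 5, so that is the treewidth.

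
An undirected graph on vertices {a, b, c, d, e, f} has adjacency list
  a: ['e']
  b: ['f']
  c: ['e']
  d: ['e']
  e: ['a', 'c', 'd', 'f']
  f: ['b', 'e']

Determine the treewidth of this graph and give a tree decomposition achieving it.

Each bag holds 2 vertices, so the decomposition has width 1, which upper-bounds the treewidth. Since G has at least one edge (e.g. e–c), it is not an edgeless graph, so tw(G) ≥ 1. Hence tw(G) = 1 exactly.

Treewidth 1.
One such decomposition:
Bags: B1 = {c, e}  B2 = {e, f}  B3 = {b, f}  B4 = {a, e}  B5 = {d, e}
Tree: B1–B2, B2–B3, B2–B4, B4–B5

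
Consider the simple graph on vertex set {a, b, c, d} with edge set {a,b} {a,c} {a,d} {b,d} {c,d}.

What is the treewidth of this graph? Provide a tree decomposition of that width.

Each bag holds 3 vertices, so the decomposition has width 2, which upper-bounds the treewidth. For the lower bound, the 3 vertices {a, c, d} are pairwise adjacent, and any tree decomposition puts a clique entirely inside one bag — forcing width ≥ 2. Combining the bounds, tw(G) = 2.

Treewidth 2.
One such decomposition:
Bags: B1 = {a, c, d}  B2 = {a, b, d}
Tree: B1–B2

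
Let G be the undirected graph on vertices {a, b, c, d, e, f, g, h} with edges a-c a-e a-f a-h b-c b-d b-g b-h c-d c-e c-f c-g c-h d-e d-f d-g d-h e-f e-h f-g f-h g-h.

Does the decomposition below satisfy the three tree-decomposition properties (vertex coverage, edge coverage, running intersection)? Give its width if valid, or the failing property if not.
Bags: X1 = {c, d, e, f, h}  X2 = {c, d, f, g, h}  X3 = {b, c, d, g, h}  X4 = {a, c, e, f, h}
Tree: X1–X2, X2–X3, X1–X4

Yes; width 4.

Checking the three conditions: (i) the bags cover all of {a, b, c, d, e, f, g, h}; (ii) for each edge, some bag contains both endpoints; (iii) the bags containing any fixed vertex form a subtree. All hold, so the decomposition is valid with width 5 − 1 = 4.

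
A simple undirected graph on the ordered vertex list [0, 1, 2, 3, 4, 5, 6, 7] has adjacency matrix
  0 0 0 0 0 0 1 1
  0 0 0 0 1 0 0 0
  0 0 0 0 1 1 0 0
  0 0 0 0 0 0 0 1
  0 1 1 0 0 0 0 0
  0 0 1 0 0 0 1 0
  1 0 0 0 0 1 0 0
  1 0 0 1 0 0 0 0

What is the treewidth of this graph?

1

A width-1 tree decomposition is:
Bags: B1 = {1, 4}  B2 = {2, 4}  B3 = {2, 5}  B4 = {5, 6}  B5 = {0, 6}  B6 = {0, 7}  B7 = {3, 7}
Tree: B1–B2, B2–B3, B3–B4, B4–B5, B5–B6, B6–B7
The largest bag has 2 vertices, giving width 1; this decomposition certifies tw(G) ≤ 1. Since G has at least one edge (e.g. 1–4), it is not an edgeless graph, so tw(G) ≥ 1. The upper and lower bounds meet at 1, so that is the treewidth.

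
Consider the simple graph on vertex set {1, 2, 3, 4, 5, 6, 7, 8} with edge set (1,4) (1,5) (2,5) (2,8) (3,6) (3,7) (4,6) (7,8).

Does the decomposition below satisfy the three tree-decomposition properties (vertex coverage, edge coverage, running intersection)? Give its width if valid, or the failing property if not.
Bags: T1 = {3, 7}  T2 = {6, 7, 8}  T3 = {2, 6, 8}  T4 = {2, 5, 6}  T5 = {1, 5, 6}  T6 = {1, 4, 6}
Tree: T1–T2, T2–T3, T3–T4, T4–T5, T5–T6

A tree decomposition must satisfy three properties: every vertex lies in some bag; for every edge, both endpoints lie together in some bag; and for every vertex, the bags containing it form a connected subtree. Here edge (6,3) lies in no bag, so the decomposition is invalid.

No — edge (6,3) lies in no bag.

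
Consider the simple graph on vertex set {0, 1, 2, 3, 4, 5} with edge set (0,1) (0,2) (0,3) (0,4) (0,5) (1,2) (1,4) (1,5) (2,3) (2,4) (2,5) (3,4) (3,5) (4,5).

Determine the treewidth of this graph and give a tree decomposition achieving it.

Each bag holds 5 vertices, so the decomposition has width 4, which upper-bounds the treewidth. On the other hand G contains the 5-clique {0, 1, 2, 4, 5}. A clique must lie in a single bag of any decomposition, so no decomposition can have width below 4. Combining the bounds, tw(G) = 4.

Treewidth 4.
Bags: B1 = {0, 2, 3, 4, 5}  B2 = {0, 1, 2, 4, 5}
Tree: B1–B2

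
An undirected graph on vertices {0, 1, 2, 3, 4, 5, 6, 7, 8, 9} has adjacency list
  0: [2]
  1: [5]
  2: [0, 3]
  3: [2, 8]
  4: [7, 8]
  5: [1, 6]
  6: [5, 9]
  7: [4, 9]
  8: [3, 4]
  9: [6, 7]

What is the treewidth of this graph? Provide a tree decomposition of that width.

Every bag has size at most 2, so the width is 2 − 1 = 1 and tw(G) ≤ 1. G has an edge, so its treewidth is at least 1. Combining the bounds, tw(G) = 1.

Treewidth 1.
Bags: B1 = {0, 2}  B2 = {2, 3}  B3 = {3, 8}  B4 = {4, 8}  B5 = {4, 7}  B6 = {7, 9}  B7 = {6, 9}  B8 = {5, 6}  B9 = {1, 5}
Tree: B1–B2, B2–B3, B3–B4, B4–B5, B5–B6, B6–B7, B7–B8, B8–B9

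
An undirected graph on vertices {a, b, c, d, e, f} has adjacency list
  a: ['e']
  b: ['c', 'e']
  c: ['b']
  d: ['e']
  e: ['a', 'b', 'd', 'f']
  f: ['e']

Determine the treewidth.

1

A width-1 tree decomposition is:
Bags: B1 = {b, e}  B2 = {d, e}  B3 = {e, f}  B4 = {b, c}  B5 = {a, e}
Tree: B1–B2, B1–B3, B1–B4, B3–B5
The largest bag has 2 vertices, giving width 1; this decomposition certifies tw(G) ≤ 1. G has an edge, so its treewidth is at least 1. The upper and lower bounds meet at 1, so that is the treewidth.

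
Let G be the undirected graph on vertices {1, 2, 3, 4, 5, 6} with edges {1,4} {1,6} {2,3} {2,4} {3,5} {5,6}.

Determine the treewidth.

A width-2 tree decomposition is:
Bags: B1 = {2, 3, 5}  B2 = {2, 4, 5}  B3 = {1, 4, 5}  B4 = {1, 5, 6}
Tree: B1–B2, B2–B3, B3–B4
Each bag holds 3 vertices, so the decomposition has width 2, which upper-bounds the treewidth. The edges 5–3–2–4–1–6–5 form a cycle, so G is not a tree and its treewidth is at least 2. Hence tw(G) = 2 exactly.

2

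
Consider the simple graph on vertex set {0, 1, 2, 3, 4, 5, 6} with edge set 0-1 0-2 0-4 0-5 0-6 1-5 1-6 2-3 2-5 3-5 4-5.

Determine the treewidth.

2

A width-2 tree decomposition is:
Bags: B1 = {0, 1, 5}  B2 = {0, 2, 5}  B3 = {0, 1, 6}  B4 = {0, 4, 5}  B5 = {2, 3, 5}
Tree: B1–B2, B1–B3, B1–B4, B2–B5
Each bag holds 3 vertices, so the decomposition has width 2, which upper-bounds the treewidth. On the other hand G contains the 3-clique {0, 1, 5}. A clique must lie in a single bag of any decomposition, so no decomposition can have width below 2. Therefore the treewidth is 2.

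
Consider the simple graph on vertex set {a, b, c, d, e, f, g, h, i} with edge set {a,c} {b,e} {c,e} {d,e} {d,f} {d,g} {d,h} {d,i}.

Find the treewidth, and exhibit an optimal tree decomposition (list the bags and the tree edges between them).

The largest bag has 2 vertices, giving width 1; this decomposition certifies tw(G) ≤ 1. G has an edge, so its treewidth is at least 1. Hence tw(G) = 1 exactly.

Treewidth 1.
One optimal decomposition is:
Bags: B1 = {d, e}  B2 = {c, e}  B3 = {a, c}  B4 = {d, g}  B5 = {d, f}  B6 = {b, e}  B7 = {d, h}  B8 = {d, i}
Tree: B1–B2, B2–B3, B1–B4, B1–B5, B1–B6, B5–B7, B7–B8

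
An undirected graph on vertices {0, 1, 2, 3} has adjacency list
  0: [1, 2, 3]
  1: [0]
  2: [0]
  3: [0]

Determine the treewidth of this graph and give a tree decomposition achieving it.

Every bag has size at most 2, so the width is 2 − 1 = 1 and tw(G) ≤ 1. Since G has at least one edge (e.g. 3–0), it is not an edgeless graph, so tw(G) ≥ 1. The upper and lower bounds meet at 1, so that is the treewidth.

Treewidth 1.
One such decomposition:
Bags: B1 = {0, 3}  B2 = {0, 1}  B3 = {0, 2}
Tree: B1–B2, B2–B3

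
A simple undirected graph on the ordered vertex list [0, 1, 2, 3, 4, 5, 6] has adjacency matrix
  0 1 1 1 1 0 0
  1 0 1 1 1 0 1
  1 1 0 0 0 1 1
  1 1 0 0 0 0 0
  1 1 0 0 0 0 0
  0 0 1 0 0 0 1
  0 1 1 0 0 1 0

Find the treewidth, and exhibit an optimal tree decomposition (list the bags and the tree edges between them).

Treewidth 2.
Bags: B1 = {2, 5, 6}  B2 = {1, 2, 6}  B3 = {0, 1, 2}  B4 = {0, 1, 3}  B5 = {0, 1, 4}
Tree: B1–B2, B2–B3, B3–B4, B3–B5

Every bag has size at most 3, so the width is 3 − 1 = 2 and tw(G) ≤ 2. Conversely, {0, 1, 2} is a clique of size 3, and the vertices of any clique must share a bag in every tree decomposition; so some bag has ≥ 3 vertices and tw(G) ≥ 2. The upper and lower bounds meet at 2, so that is the treewidth.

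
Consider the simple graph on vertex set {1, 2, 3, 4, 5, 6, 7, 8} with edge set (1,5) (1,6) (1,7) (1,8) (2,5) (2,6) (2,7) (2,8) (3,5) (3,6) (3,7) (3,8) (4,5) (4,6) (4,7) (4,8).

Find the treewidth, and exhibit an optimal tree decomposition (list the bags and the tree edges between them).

Each bag holds 5 vertices, so the decomposition has width 4, which upper-bounds the treewidth. For the lower bound: the 5 vertex sets {2,7}, {3,5}, {4,6}, {1}, {8} are disjoint, each induces a connected subgraph, and every pair is joined by at least one edge of G. Contracting each set to a single vertex therefore yields K_{5} as a minor, and since treewidth is minor-monotone, tw(G) ≥ tw(K_{5}) = 4. Hence tw(G) = 4 exactly.

Treewidth 4.
One optimal decomposition is:
Bags: B1 = {1, 2, 3, 4, 7}  B2 = {1, 2, 3, 4, 5}  B3 = {1, 2, 3, 4, 6}  B4 = {1, 2, 3, 4, 8}
Tree: B1–B2, B2–B3, B3–B4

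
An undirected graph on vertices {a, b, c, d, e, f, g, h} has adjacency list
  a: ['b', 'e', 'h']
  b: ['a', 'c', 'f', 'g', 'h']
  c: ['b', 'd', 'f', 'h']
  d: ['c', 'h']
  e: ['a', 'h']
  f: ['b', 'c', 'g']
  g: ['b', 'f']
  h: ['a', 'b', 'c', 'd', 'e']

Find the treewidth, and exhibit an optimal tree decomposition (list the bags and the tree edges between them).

Each bag holds 3 vertices, so the decomposition has width 2, which upper-bounds the treewidth. On the other hand G contains the 3-clique {b, f, g}. A clique must lie in a single bag of any decomposition, so no decomposition can have width below 2. The upper and lower bounds meet at 2, so that is the treewidth.

Treewidth 2.
Bags: B1 = {b, c, h}  B2 = {b, c, f}  B3 = {a, b, h}  B4 = {b, f, g}  B5 = {c, d, h}  B6 = {a, e, h}
Tree: B1–B2, B1–B3, B2–B4, B1–B5, B3–B6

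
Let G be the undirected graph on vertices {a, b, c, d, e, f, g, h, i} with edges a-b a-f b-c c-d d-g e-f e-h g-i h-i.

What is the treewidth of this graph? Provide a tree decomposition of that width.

The largest bag has 3 vertices, giving width 2; this decomposition certifies tw(G) ≤ 2. The edges e–h–i–g–d–c–b–a–f–e form a cycle, so G is not a tree and its treewidth is at least 2. The upper and lower bounds meet at 2, so that is the treewidth.

Treewidth 2.
One optimal decomposition is:
Bags: B1 = {e, h, i}  B2 = {e, g, i}  B3 = {d, e, g}  B4 = {c, d, e}  B5 = {b, c, e}  B6 = {a, b, e}  B7 = {a, e, f}
Tree: B1–B2, B2–B3, B3–B4, B4–B5, B5–B6, B6–B7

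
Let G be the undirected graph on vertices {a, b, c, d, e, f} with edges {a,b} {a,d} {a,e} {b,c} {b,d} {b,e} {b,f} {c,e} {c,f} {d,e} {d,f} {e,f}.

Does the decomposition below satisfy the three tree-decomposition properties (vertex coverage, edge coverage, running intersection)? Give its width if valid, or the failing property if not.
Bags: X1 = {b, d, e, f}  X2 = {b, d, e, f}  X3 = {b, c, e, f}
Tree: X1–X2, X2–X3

A tree decomposition must satisfy three properties: every vertex lies in some bag; for every edge, both endpoints lie together in some bag; and for every vertex, the bags containing it form a connected subtree. Here vertex a appears in no bag, so the decomposition is invalid.

No — vertex a appears in no bag.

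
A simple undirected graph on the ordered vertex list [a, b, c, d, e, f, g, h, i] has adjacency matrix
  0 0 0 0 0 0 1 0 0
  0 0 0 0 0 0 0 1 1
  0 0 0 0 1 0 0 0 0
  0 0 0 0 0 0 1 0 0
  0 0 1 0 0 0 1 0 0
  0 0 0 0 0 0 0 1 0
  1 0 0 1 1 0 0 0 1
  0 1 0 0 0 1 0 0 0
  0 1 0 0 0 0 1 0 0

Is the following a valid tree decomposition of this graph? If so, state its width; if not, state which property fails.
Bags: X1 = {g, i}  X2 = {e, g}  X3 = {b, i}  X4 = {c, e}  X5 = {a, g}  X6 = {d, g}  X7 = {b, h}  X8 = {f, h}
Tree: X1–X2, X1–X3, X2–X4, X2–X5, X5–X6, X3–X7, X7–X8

Yes; width 1.

Every vertex of G appears in some bag (union = {a, b, c, d, e, f, g, h, i}); every edge is covered by a bag; and for each vertex v the set of bags containing v is connected in the bag tree. The decomposition is therefore valid. The largest bag has 2 vertices, so the width is 1.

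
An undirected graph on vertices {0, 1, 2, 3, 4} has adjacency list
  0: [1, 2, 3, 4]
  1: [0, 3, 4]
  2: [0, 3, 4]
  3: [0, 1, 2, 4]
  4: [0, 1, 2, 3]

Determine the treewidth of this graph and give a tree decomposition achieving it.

The largest bag has 4 vertices, giving width 3; this decomposition certifies tw(G) ≤ 3. On the other hand G contains the 4-clique {0, 1, 3, 4}. A clique must lie in a single bag of any decomposition, so no decomposition can have width below 3. The upper and lower bounds meet at 3, so that is the treewidth.

Treewidth 3.
One such decomposition:
Bags: B1 = {0, 1, 3, 4}  B2 = {0, 2, 3, 4}
Tree: B1–B2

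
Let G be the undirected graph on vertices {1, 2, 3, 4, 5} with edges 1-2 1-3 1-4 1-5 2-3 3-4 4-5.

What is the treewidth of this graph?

A width-2 tree decomposition is:
Bags: B1 = {1, 4, 5}  B2 = {1, 3, 4}  B3 = {1, 2, 3}
Tree: B1–B2, B2–B3
Every bag has size at most 3, so the width is 3 − 1 = 2 and tw(G) ≤ 2. For the lower bound, the 3 vertices {1, 2, 3} are pairwise adjacent, and any tree decomposition puts a clique entirely inside one bag — forcing width ≥ 2. Therefore the treewidth is 2.

2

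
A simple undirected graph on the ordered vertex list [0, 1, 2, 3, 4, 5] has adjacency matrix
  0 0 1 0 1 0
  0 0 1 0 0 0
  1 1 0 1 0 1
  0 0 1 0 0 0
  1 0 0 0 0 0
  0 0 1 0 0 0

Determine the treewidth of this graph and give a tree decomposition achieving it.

The largest bag has 2 vertices, giving width 1; this decomposition certifies tw(G) ≤ 1. Since G has at least one edge (e.g. 0–2), it is not an edgeless graph, so tw(G) ≥ 1. Combining the bounds, tw(G) = 1.

Treewidth 1.
One such decomposition:
Bags: B1 = {0, 2}  B2 = {1, 2}  B3 = {2, 5}  B4 = {2, 3}  B5 = {0, 4}
Tree: B1–B2, B1–B3, B2–B4, B1–B5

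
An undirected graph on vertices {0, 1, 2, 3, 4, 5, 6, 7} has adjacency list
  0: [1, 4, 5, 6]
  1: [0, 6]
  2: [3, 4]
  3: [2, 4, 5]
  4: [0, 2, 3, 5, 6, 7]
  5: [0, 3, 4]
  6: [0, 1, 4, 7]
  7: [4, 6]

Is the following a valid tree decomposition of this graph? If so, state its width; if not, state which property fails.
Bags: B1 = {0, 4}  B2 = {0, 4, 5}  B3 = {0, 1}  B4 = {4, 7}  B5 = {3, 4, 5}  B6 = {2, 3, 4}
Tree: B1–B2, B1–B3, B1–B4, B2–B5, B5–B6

A tree decomposition must satisfy three properties: every vertex lies in some bag; for every edge, both endpoints lie together in some bag; and for every vertex, the bags containing it form a connected subtree. Here vertex 6 appears in no bag, so the decomposition is invalid.

No — vertex 6 appears in no bag.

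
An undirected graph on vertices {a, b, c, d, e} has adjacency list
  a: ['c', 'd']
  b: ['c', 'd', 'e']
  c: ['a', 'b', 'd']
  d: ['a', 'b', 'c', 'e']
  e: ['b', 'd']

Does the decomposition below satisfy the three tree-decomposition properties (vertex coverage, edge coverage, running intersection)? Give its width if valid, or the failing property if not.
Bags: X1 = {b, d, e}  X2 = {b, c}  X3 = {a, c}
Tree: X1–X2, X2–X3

No — edge (d,c) lies in no bag.

A tree decomposition must satisfy three properties: every vertex lies in some bag; for every edge, both endpoints lie together in some bag; and for every vertex, the bags containing it form a connected subtree. Here edge (d,c) lies in no bag, so the decomposition is invalid.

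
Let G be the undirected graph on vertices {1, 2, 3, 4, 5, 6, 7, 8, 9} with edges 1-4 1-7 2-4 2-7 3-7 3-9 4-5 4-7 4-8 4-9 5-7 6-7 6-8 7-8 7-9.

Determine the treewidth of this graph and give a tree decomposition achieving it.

Treewidth 2.
One such decomposition:
Bags: B1 = {2, 4, 7}  B2 = {4, 7, 8}  B3 = {4, 7, 9}  B4 = {4, 5, 7}  B5 = {6, 7, 8}  B6 = {3, 7, 9}  B7 = {1, 4, 7}
Tree: B1–B2, B2–B3, B1–B4, B2–B5, B3–B6, B3–B7

Every bag has size at most 3, so the width is 3 − 1 = 2 and tw(G) ≤ 2. Conversely, {3, 7, 9} is a clique of size 3, and the vertices of any clique must share a bag in every tree decomposition; so some bag has ≥ 3 vertices and tw(G) ≥ 2. Therefore the treewidth is 2.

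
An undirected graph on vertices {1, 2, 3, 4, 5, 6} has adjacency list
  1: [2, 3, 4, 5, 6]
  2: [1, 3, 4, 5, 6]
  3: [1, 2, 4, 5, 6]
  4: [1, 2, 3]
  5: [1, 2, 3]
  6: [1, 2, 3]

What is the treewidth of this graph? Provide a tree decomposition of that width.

Each bag holds 4 vertices, so the decomposition has width 3, which upper-bounds the treewidth. Conversely, {1, 2, 3, 4} is a clique of size 4, and the vertices of any clique must share a bag in every tree decomposition; so some bag has ≥ 4 vertices and tw(G) ≥ 3. Therefore the treewidth is 3.

Treewidth 3.
One such decomposition:
Bags: B1 = {1, 2, 3, 5}  B2 = {1, 2, 3, 6}  B3 = {1, 2, 3, 4}
Tree: B1–B2, B1–B3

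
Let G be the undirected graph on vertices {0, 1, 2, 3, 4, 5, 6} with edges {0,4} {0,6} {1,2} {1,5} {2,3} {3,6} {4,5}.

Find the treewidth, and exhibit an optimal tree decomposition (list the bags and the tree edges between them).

Every bag has size at most 3, so the width is 3 − 1 = 2 and tw(G) ≤ 2. Since 0–4–5–1–2–3–6–0 is a cycle in G, G is not acyclic. Forests are exactly the graphs of treewidth ≤ 1, so tw(G) ≥ 2. Combining the bounds, tw(G) = 2.

Treewidth 2.
Bags: B1 = {0, 4, 5}  B2 = {0, 1, 5}  B3 = {0, 1, 2}  B4 = {0, 2, 3}  B5 = {0, 3, 6}
Tree: B1–B2, B2–B3, B3–B4, B4–B5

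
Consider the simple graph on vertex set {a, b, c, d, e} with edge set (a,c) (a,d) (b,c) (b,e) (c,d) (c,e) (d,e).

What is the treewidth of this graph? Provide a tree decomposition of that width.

Treewidth 2.
Bags: B1 = {b, c, e}  B2 = {c, d, e}  B3 = {a, c, d}
Tree: B1–B2, B2–B3

Every bag has size at most 3, so the width is 3 − 1 = 2 and tw(G) ≤ 2. On the other hand G contains the 3-clique {c, d, e}. A clique must lie in a single bag of any decomposition, so no decomposition can have width below 2. Combining the bounds, tw(G) = 2.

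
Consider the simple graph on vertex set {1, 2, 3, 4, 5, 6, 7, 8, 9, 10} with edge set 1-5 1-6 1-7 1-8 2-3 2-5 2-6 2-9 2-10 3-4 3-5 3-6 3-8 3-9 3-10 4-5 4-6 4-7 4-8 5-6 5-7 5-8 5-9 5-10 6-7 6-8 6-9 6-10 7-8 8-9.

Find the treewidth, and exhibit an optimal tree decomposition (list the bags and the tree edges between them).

Treewidth 4.
One optimal decomposition is:
Bags: B1 = {3, 4, 5, 6, 8}  B2 = {3, 5, 6, 8, 9}  B3 = {2, 3, 5, 6, 9}  B4 = {4, 5, 6, 7, 8}  B5 = {2, 3, 5, 6, 10}  B6 = {1, 5, 6, 7, 8}
Tree: B1–B2, B2–B3, B1–B4, B3–B5, B4–B6

The largest bag has 5 vertices, giving width 4; this decomposition certifies tw(G) ≤ 4. On the other hand G contains the 5-clique {1, 5, 6, 7, 8}. A clique must lie in a single bag of any decomposition, so no decomposition can have width below 4. Hence tw(G) = 4 exactly.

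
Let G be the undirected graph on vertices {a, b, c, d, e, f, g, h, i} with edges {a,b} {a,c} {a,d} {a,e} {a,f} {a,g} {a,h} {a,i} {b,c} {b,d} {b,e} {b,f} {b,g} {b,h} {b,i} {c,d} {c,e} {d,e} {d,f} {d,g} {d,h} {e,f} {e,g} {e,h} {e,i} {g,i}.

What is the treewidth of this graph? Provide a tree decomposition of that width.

Each bag holds 5 vertices, so the decomposition has width 4, which upper-bounds the treewidth. For the lower bound, the 5 vertices {a, b, d, e, g} are pairwise adjacent, and any tree decomposition puts a clique entirely inside one bag — forcing width ≥ 4. Therefore the treewidth is 4.

Treewidth 4.
Bags: B1 = {a, b, d, e, g}  B2 = {a, b, d, e, h}  B3 = {a, b, e, g, i}  B4 = {a, b, c, d, e}  B5 = {a, b, d, e, f}
Tree: B1–B2, B1–B3, B1–B4, B4–B5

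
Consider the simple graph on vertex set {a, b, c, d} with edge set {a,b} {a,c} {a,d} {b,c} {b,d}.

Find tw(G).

2

A width-2 tree decomposition is:
Bags: B1 = {a, b, d}  B2 = {a, b, c}
Tree: B1–B2
Each bag holds 3 vertices, so the decomposition has width 2, which upper-bounds the treewidth. Conversely, {a, b, d} is a clique of size 3, and the vertices of any clique must share a bag in every tree decomposition; so some bag has ≥ 3 vertices and tw(G) ≥ 2. The upper and lower bounds meet at 2, so that is the treewidth.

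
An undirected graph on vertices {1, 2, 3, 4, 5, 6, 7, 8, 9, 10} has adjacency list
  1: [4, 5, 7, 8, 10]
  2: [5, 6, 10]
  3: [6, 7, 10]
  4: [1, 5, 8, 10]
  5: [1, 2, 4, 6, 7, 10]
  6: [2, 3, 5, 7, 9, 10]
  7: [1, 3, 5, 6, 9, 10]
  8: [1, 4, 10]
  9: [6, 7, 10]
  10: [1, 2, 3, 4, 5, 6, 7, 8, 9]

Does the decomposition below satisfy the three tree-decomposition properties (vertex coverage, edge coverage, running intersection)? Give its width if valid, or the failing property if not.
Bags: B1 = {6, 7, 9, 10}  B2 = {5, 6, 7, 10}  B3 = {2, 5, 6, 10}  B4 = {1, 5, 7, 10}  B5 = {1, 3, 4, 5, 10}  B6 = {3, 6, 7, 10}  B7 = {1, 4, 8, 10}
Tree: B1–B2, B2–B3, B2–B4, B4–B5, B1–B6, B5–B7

A tree decomposition must satisfy three properties: every vertex lies in some bag; for every edge, both endpoints lie together in some bag; and for every vertex, the bags containing it form a connected subtree. Here bags containing vertex 3 are not connected in the tree, so the decomposition is invalid.

No — bags containing vertex 3 are not connected in the tree.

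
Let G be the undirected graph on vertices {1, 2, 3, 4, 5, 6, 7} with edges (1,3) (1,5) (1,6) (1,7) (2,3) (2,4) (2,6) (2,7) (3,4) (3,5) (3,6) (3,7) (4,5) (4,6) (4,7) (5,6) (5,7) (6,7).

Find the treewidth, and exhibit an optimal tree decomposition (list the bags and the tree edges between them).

Every bag has size at most 5, so the width is 5 − 1 = 4 and tw(G) ≤ 4. For the lower bound, the 5 vertices {1, 3, 5, 6, 7} are pairwise adjacent, and any tree decomposition puts a clique entirely inside one bag — forcing width ≥ 4. Therefore the treewidth is 4.

Treewidth 4.
One optimal decomposition is:
Bags: B1 = {1, 3, 5, 6, 7}  B2 = {3, 4, 5, 6, 7}  B3 = {2, 3, 4, 6, 7}
Tree: B1–B2, B2–B3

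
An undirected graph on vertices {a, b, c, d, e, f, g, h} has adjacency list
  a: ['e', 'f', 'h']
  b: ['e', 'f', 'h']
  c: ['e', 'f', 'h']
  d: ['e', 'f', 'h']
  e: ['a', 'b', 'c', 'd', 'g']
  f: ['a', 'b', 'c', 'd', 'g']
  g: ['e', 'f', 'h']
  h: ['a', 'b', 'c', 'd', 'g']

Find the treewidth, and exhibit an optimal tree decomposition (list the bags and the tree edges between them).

Treewidth 3.
One optimal decomposition is:
Bags: B1 = {d, e, f, h}  B2 = {a, e, f, h}  B3 = {e, f, g, h}  B4 = {b, e, f, h}  B5 = {c, e, f, h}
Tree: B1–B2, B2–B3, B3–B4, B4–B5

Every bag has size at most 4, so the width is 4 − 1 = 3 and tw(G) ≤ 3. For the lower bound: the 4 vertex sets {d,e}, {a,h}, {f}, {g} are disjoint, each induces a connected subgraph, and every pair is joined by at least one edge of G. Contracting each set to a single vertex therefore yields K_{4} as a minor, and since treewidth is minor-monotone, tw(G) ≥ tw(K_{4}) = 3. The upper and lower bounds meet at 3, so that is the treewidth.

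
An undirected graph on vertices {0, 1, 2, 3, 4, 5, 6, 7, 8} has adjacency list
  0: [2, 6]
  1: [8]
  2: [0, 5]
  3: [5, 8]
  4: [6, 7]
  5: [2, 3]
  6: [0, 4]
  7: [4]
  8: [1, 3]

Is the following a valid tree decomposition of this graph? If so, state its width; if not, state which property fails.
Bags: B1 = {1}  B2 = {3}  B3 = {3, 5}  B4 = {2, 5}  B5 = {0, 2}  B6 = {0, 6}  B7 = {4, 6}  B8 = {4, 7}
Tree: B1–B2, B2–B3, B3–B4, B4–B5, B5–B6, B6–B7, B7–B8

A tree decomposition must satisfy three properties: every vertex lies in some bag; for every edge, both endpoints lie together in some bag; and for every vertex, the bags containing it form a connected subtree. Here vertex 8 appears in no bag, so the decomposition is invalid.

No — vertex 8 appears in no bag.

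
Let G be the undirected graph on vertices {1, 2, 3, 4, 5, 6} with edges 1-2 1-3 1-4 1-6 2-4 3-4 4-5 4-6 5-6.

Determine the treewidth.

2

A width-2 tree decomposition is:
Bags: B1 = {1, 3, 4}  B2 = {1, 4, 6}  B3 = {4, 5, 6}  B4 = {1, 2, 4}
Tree: B1–B2, B2–B3, B2–B4
Every bag has size at most 3, so the width is 3 − 1 = 2 and tw(G) ≤ 2. For the lower bound, the 3 vertices {1, 2, 4} are pairwise adjacent, and any tree decomposition puts a clique entirely inside one bag — forcing width ≥ 2. Hence tw(G) = 2 exactly.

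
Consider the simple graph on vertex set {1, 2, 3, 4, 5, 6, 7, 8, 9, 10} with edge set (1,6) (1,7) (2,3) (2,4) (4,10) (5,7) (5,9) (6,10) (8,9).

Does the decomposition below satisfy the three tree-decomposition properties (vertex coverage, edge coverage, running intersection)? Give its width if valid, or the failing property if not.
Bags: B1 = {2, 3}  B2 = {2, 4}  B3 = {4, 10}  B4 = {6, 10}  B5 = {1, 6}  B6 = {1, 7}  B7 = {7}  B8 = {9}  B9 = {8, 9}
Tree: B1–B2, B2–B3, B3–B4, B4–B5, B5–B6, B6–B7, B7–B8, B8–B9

A tree decomposition must satisfy three properties: every vertex lies in some bag; for every edge, both endpoints lie together in some bag; and for every vertex, the bags containing it form a connected subtree. Here vertex 5 appears in no bag, so the decomposition is invalid.

No — vertex 5 appears in no bag.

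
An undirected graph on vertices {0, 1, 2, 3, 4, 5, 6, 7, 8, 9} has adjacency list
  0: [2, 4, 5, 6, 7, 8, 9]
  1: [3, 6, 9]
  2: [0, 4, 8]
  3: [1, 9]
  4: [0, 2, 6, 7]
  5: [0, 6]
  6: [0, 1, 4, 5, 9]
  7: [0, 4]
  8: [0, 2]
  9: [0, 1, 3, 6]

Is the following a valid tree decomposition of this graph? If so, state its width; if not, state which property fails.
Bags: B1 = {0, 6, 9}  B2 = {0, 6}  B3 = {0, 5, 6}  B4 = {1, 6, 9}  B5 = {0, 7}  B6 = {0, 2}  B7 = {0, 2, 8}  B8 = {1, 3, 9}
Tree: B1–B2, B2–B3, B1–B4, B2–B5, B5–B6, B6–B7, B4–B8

No — vertex 4 appears in no bag.

A tree decomposition must satisfy three properties: every vertex lies in some bag; for every edge, both endpoints lie together in some bag; and for every vertex, the bags containing it form a connected subtree. Here vertex 4 appears in no bag, so the decomposition is invalid.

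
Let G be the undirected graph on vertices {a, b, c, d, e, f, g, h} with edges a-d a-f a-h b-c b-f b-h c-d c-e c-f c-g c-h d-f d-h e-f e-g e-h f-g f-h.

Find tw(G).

3

A width-3 tree decomposition is:
Bags: B1 = {c, e, f, g}  B2 = {c, e, f, h}  B3 = {b, c, f, h}  B4 = {c, d, f, h}  B5 = {a, d, f, h}
Tree: B1–B2, B2–B3, B2–B4, B4–B5
The largest bag has 4 vertices, giving width 3; this decomposition certifies tw(G) ≤ 3. For the lower bound, the 4 vertices {c, e, f, g} are pairwise adjacent, and any tree decomposition puts a clique entirely inside one bag — forcing width ≥ 3. Combining the bounds, tw(G) = 3.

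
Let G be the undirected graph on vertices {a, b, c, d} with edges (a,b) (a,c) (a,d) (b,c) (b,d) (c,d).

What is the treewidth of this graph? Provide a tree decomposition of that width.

Treewidth 3.
One such decomposition:
Bags: B1 = {a, b, c, d}
Tree: (single bag)

With just one bag of size 4, the width is 4 − 1 = 3, so tw(G) ≤ 3. For the lower bound, the 4 vertices {a, b, c, d} are pairwise adjacent, and any tree decomposition puts a clique entirely inside one bag — forcing width ≥ 3. Hence tw(G) = 3 exactly.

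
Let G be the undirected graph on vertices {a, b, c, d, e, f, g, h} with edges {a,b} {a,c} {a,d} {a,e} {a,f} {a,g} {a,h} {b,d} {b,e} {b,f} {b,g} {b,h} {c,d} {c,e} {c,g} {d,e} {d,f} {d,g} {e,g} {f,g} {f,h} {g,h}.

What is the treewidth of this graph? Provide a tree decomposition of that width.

Treewidth 4.
One such decomposition:
Bags: B1 = {a, b, d, e, g}  B2 = {a, c, d, e, g}  B3 = {a, b, d, f, g}  B4 = {a, b, f, g, h}
Tree: B1–B2, B1–B3, B3–B4

The largest bag has 5 vertices, giving width 4; this decomposition certifies tw(G) ≤ 4. On the other hand G contains the 5-clique {a, c, d, e, g}. A clique must lie in a single bag of any decomposition, so no decomposition can have width below 4. Therefore the treewidth is 4.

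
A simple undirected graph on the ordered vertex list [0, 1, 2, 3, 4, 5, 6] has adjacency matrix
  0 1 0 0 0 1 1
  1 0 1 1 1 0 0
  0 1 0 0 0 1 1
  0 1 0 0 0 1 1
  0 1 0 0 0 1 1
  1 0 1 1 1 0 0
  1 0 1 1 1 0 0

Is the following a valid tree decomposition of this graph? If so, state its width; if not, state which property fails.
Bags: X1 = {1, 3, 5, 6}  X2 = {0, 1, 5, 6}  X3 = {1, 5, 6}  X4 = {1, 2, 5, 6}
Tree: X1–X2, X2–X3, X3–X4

A tree decomposition must satisfy three properties: every vertex lies in some bag; for every edge, both endpoints lie together in some bag; and for every vertex, the bags containing it form a connected subtree. Here vertex 4 appears in no bag, so the decomposition is invalid.

No — vertex 4 appears in no bag.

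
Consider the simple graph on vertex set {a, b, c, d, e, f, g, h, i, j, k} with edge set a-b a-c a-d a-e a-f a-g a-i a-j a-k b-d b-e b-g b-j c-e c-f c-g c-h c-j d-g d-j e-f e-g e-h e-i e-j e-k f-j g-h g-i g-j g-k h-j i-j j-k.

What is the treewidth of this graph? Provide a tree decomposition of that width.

Treewidth 4.
One optimal decomposition is:
Bags: B1 = {a, c, e, g, j}  B2 = {a, e, g, j, k}  B3 = {a, b, e, g, j}  B4 = {a, c, e, f, j}  B5 = {a, b, d, g, j}  B6 = {c, e, g, h, j}  B7 = {a, e, g, i, j}
Tree: B1–B2, B1–B3, B1–B4, B3–B5, B1–B6, B3–B7

Every bag has size at most 5, so the width is 5 − 1 = 4 and tw(G) ≤ 4. Conversely, {c, e, g, h, j} is a clique of size 5, and the vertices of any clique must share a bag in every tree decomposition; so some bag has ≥ 5 vertices and tw(G) ≥ 4. Therefore the treewidth is 4.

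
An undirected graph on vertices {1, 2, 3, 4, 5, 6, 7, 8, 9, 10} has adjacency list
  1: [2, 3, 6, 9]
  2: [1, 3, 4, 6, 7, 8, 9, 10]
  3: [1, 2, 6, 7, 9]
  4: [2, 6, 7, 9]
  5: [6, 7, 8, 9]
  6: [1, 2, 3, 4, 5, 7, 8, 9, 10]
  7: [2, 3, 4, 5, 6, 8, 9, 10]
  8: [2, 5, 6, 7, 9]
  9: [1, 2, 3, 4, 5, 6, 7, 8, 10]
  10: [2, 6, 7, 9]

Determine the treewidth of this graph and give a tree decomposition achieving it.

Treewidth 4.
One optimal decomposition is:
Bags: B1 = {2, 3, 6, 7, 9}  B2 = {2, 6, 7, 9, 10}  B3 = {1, 2, 3, 6, 9}  B4 = {2, 4, 6, 7, 9}  B5 = {2, 6, 7, 8, 9}  B6 = {5, 6, 7, 8, 9}
Tree: B1–B2, B1–B3, B2–B4, B4–B5, B5–B6

The largest bag has 5 vertices, giving width 4; this decomposition certifies tw(G) ≤ 4. Conversely, {1, 2, 3, 6, 9} is a clique of size 5, and the vertices of any clique must share a bag in every tree decomposition; so some bag has ≥ 5 vertices and tw(G) ≥ 4. Therefore the treewidth is 4.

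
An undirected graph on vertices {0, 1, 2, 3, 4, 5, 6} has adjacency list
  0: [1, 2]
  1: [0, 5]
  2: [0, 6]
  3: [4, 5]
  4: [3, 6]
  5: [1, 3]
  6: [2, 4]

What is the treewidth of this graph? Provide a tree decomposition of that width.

Treewidth 2.
One such decomposition:
Bags: B1 = {0, 1, 5}  B2 = {0, 2, 5}  B3 = {2, 5, 6}  B4 = {4, 5, 6}  B5 = {3, 4, 5}
Tree: B1–B2, B2–B3, B3–B4, B4–B5

Every bag has size at most 3, so the width is 3 − 1 = 2 and tw(G) ≤ 2. For the lower bound, G contains the cycle 5–1–0–2–6–4–3–5, so G is not a forest; only forests have treewidth ≤ 1, hence tw(G) ≥ 2. Hence tw(G) = 2 exactly.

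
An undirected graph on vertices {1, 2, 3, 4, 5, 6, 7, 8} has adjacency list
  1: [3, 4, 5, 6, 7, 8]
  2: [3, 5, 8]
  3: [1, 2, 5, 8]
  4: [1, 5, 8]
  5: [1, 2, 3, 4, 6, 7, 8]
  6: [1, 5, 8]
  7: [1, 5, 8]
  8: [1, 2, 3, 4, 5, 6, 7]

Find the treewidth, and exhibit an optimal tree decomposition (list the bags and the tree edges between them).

Treewidth 3.
Bags: B1 = {1, 5, 6, 8}  B2 = {1, 3, 5, 8}  B3 = {1, 4, 5, 8}  B4 = {1, 5, 7, 8}  B5 = {2, 3, 5, 8}
Tree: B1–B2, B2–B3, B1–B4, B2–B5

Each bag holds 4 vertices, so the decomposition has width 3, which upper-bounds the treewidth. Conversely, {1, 3, 5, 8} is a clique of size 4, and the vertices of any clique must share a bag in every tree decomposition; so some bag has ≥ 4 vertices and tw(G) ≥ 3. Combining the bounds, tw(G) = 3.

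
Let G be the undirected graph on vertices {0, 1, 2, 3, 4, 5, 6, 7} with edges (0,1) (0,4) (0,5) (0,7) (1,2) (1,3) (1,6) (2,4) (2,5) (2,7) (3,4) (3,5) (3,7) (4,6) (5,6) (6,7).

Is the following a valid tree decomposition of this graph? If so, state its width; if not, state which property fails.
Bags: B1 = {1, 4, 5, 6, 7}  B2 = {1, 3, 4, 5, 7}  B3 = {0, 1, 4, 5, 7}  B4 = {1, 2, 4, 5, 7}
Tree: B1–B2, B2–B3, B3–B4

Yes; width 4.

Vertex coverage: the bags together contain {0, 1, 2, 3, 4, 5, 6, 7}, the full vertex set. Edge coverage: each edge of G has both endpoints in at least one bag. Running intersection: for every vertex, the bags containing it form a connected subtree. All three properties hold, so this is a valid tree decomposition of width max|bag| − 1 = 4, and hence tw(G) ≤ 4.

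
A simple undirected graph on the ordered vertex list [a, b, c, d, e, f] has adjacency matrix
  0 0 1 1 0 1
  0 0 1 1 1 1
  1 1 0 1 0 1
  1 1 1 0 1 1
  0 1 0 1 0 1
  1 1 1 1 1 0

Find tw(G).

3

A width-3 tree decomposition is:
Bags: B1 = {b, c, d, f}  B2 = {a, c, d, f}  B3 = {b, d, e, f}
Tree: B1–B2, B1–B3
The largest bag has 4 vertices, giving width 3; this decomposition certifies tw(G) ≤ 3. For the lower bound, the 4 vertices {b, d, e, f} are pairwise adjacent, and any tree decomposition puts a clique entirely inside one bag — forcing width ≥ 3. The upper and lower bounds meet at 3, so that is the treewidth.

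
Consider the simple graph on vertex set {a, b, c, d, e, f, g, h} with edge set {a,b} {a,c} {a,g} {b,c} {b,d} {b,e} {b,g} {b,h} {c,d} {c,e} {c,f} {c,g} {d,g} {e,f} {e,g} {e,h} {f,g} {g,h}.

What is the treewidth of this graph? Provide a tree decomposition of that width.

Treewidth 3.
One such decomposition:
Bags: B1 = {b, e, g, h}  B2 = {b, c, e, g}  B3 = {b, c, d, g}  B4 = {c, e, f, g}  B5 = {a, b, c, g}
Tree: B1–B2, B2–B3, B2–B4, B3–B5

Each bag holds 4 vertices, so the decomposition has width 3, which upper-bounds the treewidth. On the other hand G contains the 4-clique {c, e, f, g}. A clique must lie in a single bag of any decomposition, so no decomposition can have width below 3. Combining the bounds, tw(G) = 3.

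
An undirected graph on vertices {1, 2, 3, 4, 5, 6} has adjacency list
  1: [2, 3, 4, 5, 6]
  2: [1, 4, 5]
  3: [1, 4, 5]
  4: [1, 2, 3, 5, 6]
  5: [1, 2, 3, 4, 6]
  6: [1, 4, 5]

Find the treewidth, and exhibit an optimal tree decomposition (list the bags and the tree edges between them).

Every bag has size at most 4, so the width is 4 − 1 = 3 and tw(G) ≤ 3. Conversely, {1, 2, 4, 5} is a clique of size 4, and the vertices of any clique must share a bag in every tree decomposition; so some bag has ≥ 4 vertices and tw(G) ≥ 3. Therefore the treewidth is 3.

Treewidth 3.
Bags: B1 = {1, 4, 5, 6}  B2 = {1, 2, 4, 5}  B3 = {1, 3, 4, 5}
Tree: B1–B2, B1–B3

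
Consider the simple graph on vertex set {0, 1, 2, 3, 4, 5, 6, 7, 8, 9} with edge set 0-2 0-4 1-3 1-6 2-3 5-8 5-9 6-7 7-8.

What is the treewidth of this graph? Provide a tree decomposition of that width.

Treewidth 1.
One optimal decomposition is:
Bags: B1 = {5, 9}  B2 = {5, 8}  B3 = {7, 8}  B4 = {6, 7}  B5 = {1, 6}  B6 = {1, 3}  B7 = {2, 3}  B8 = {0, 2}  B9 = {0, 4}
Tree: B1–B2, B2–B3, B3–B4, B4–B5, B5–B6, B6–B7, B7–B8, B8–B9

Each bag holds 2 vertices, so the decomposition has width 1, which upper-bounds the treewidth. G has an edge, so its treewidth is at least 1. Combining the bounds, tw(G) = 1.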